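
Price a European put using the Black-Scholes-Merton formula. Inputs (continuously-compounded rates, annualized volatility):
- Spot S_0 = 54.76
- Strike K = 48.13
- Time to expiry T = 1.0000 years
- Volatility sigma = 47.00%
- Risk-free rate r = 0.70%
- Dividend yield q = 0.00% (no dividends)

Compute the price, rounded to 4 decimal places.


Answer: Price = 6.4324

Derivation:
d1 = (ln(S/K) + (r - q + 0.5*sigma^2) * T) / (sigma * sqrt(T)) = 0.52447727
d2 = d1 - sigma * sqrt(T) = 0.05447727
exp(-rT) = 0.99302444; exp(-qT) = 1.00000000
P = K * exp(-rT) * N(-d2) - S_0 * exp(-qT) * N(-d1)
N(-d1) = 0.29997331; N(-d2) = 0.47827746
P = 48.1300 * 0.99302444 * 0.47827746 - 54.7600 * 1.00000000 * 0.29997331 = 6.4324


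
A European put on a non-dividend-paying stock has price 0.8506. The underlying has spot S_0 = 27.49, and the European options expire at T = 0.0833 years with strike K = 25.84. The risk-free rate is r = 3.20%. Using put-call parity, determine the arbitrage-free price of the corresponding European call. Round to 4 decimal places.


Put-call parity: C - P = S_0 * exp(-qT) - K * exp(-rT).
S_0 * exp(-qT) = 27.4900 * 1.00000000 = 27.49000000
K * exp(-rT) = 25.8400 * 0.99733795 = 25.77121262
C = P + S*exp(-qT) - K*exp(-rT)
C = 0.8506 + 27.49000000 - 25.77121262 = 2.5694

Answer: Call price = 2.5694


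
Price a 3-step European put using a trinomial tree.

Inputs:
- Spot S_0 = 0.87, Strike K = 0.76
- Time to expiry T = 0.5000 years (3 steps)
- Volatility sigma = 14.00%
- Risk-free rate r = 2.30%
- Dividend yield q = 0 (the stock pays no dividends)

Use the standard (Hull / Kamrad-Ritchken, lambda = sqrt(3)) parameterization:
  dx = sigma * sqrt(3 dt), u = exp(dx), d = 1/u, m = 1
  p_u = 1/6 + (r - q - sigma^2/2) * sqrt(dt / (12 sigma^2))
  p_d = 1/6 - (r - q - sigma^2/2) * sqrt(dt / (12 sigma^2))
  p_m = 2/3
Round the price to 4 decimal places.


dt = T/N = 0.166667; dx = sigma*sqrt(3*dt) = 0.098995
u = exp(dx) = 1.104061; d = 1/u = 0.905747
p_u = 0.177778, p_m = 0.666667, p_d = 0.155555
Discount per step: exp(-r*dt) = 0.996174
Stock lattice S(k, j) with j the centered position index:
  k=0: S(0,+0) = 0.8700
  k=1: S(1,-1) = 0.7880; S(1,+0) = 0.8700; S(1,+1) = 0.9605
  k=2: S(2,-2) = 0.7137; S(2,-1) = 0.7880; S(2,+0) = 0.8700; S(2,+1) = 0.9605; S(2,+2) = 1.0605
  k=3: S(3,-3) = 0.6465; S(3,-2) = 0.7137; S(3,-1) = 0.7880; S(3,+0) = 0.8700; S(3,+1) = 0.9605; S(3,+2) = 1.0605; S(3,+3) = 1.1708
Terminal payoffs V(N, j) = max(K - S_T, 0):
  V(3,-3) = 0.113542; V(3,-2) = 0.046271; V(3,-1) = 0.000000; V(3,+0) = 0.000000; V(3,+1) = 0.000000; V(3,+2) = 0.000000; V(3,+3) = 0.000000
Backward induction: V(k, j) = exp(-r*dt) * [p_u * V(k+1, j+1) + p_m * V(k+1, j) + p_d * V(k+1, j-1)]
  V(2,-2) = exp(-r*dt) * [p_u*0.000000 + p_m*0.046271 + p_d*0.113542] = 0.048324
  V(2,-1) = exp(-r*dt) * [p_u*0.000000 + p_m*0.000000 + p_d*0.046271] = 0.007170
  V(2,+0) = exp(-r*dt) * [p_u*0.000000 + p_m*0.000000 + p_d*0.000000] = 0.000000
  V(2,+1) = exp(-r*dt) * [p_u*0.000000 + p_m*0.000000 + p_d*0.000000] = 0.000000
  V(2,+2) = exp(-r*dt) * [p_u*0.000000 + p_m*0.000000 + p_d*0.000000] = 0.000000
  V(1,-1) = exp(-r*dt) * [p_u*0.000000 + p_m*0.007170 + p_d*0.048324] = 0.012250
  V(1,+0) = exp(-r*dt) * [p_u*0.000000 + p_m*0.000000 + p_d*0.007170] = 0.001111
  V(1,+1) = exp(-r*dt) * [p_u*0.000000 + p_m*0.000000 + p_d*0.000000] = 0.000000
  V(0,+0) = exp(-r*dt) * [p_u*0.000000 + p_m*0.001111 + p_d*0.012250] = 0.002636

Answer: Price = V(0,0) = 0.0026


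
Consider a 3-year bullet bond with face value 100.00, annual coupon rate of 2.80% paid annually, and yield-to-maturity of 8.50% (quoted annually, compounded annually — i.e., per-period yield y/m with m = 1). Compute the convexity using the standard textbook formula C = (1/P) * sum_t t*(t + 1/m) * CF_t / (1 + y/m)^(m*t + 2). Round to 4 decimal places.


Answer: Convexity = 9.7950

Derivation:
Coupon per period c = face * coupon_rate / m = 2.800000
Periods per year m = 1; per-period yield y/m = 0.085000
Number of cashflows N = 3
Cashflows (t years, CF_t, discount factor 1/(1+y/m)^(m*t), PV):
  t = 1.0000: CF_t = 2.800000, DF = 0.921659, PV = 2.580645
  t = 2.0000: CF_t = 2.800000, DF = 0.849455, PV = 2.378475
  t = 3.0000: CF_t = 102.800000, DF = 0.782908, PV = 80.482953
Price P = sum_t PV_t = 85.442072
Convexity numerator sum_t t*(t + 1/m) * CF_t / (1+y/m)^(m*t + 2):
  t = 1.0000: term = 4.384285
  t = 2.0000: term = 12.122448
  t = 3.0000: term = 820.400034
Convexity = (1/P) * sum = 836.906767 / 85.442072 = 9.795020


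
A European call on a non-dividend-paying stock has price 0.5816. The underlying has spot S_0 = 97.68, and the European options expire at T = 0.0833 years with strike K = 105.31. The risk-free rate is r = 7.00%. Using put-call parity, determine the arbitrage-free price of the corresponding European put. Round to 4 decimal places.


Put-call parity: C - P = S_0 * exp(-qT) - K * exp(-rT).
S_0 * exp(-qT) = 97.6800 * 1.00000000 = 97.68000000
K * exp(-rT) = 105.3100 * 0.99418597 = 104.69772421
P = C - S*exp(-qT) + K*exp(-rT)
P = 0.5816 - 97.68000000 + 104.69772421 = 7.5993

Answer: Put price = 7.5993


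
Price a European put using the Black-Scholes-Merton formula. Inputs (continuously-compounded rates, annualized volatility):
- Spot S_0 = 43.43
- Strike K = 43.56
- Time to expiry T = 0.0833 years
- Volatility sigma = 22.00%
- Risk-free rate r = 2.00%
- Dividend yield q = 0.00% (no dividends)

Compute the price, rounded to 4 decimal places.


d1 = (ln(S/K) + (r - q + 0.5*sigma^2) * T) / (sigma * sqrt(T)) = 0.01091424
d2 = d1 - sigma * sqrt(T) = -0.05258159
exp(-rT) = 0.99833539; exp(-qT) = 1.00000000
P = K * exp(-rT) * N(-d2) - S_0 * exp(-qT) * N(-d1)
N(-d1) = 0.49564594; N(-d2) = 0.52096736
P = 43.5600 * 0.99833539 * 0.52096736 - 43.4300 * 1.00000000 * 0.49564594 = 1.1297

Answer: Price = 1.1297


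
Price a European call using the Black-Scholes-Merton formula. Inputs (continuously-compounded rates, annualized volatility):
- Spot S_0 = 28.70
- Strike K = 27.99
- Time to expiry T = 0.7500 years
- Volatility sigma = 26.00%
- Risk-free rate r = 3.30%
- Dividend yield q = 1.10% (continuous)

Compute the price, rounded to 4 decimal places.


d1 = (ln(S/K) + (r - q + 0.5*sigma^2) * T) / (sigma * sqrt(T)) = 0.29711253
d2 = d1 - sigma * sqrt(T) = 0.07194592
exp(-rT) = 0.97555377; exp(-qT) = 0.99178394
C = S_0 * exp(-qT) * N(d1) - K * exp(-rT) * N(d2)
N(d1) = 0.61680970; N(d2) = 0.52867753
C = 28.7000 * 0.99178394 * 0.61680970 - 27.9900 * 0.97555377 * 0.52867753 = 3.1211

Answer: Price = 3.1211


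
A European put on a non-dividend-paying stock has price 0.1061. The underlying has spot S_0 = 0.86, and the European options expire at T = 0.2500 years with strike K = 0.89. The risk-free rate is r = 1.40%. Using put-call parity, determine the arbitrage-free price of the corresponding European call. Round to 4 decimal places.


Put-call parity: C - P = S_0 * exp(-qT) - K * exp(-rT).
S_0 * exp(-qT) = 0.8600 * 1.00000000 = 0.86000000
K * exp(-rT) = 0.8900 * 0.99650612 = 0.88689044
C = P + S*exp(-qT) - K*exp(-rT)
C = 0.1061 + 0.86000000 - 0.88689044 = 0.0792

Answer: Call price = 0.0792


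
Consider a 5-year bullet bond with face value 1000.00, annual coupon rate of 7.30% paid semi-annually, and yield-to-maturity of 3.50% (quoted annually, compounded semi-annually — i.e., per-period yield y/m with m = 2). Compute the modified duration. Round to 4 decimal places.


Answer: Modified duration = 4.2678

Derivation:
Coupon per period c = face * coupon_rate / m = 36.500000
Periods per year m = 2; per-period yield y/m = 0.017500
Number of cashflows N = 10
Cashflows (t years, CF_t, discount factor 1/(1+y/m)^(m*t), PV):
  t = 0.5000: CF_t = 36.500000, DF = 0.982801, PV = 35.872236
  t = 1.0000: CF_t = 36.500000, DF = 0.965898, PV = 35.255269
  t = 1.5000: CF_t = 36.500000, DF = 0.949285, PV = 34.648913
  t = 2.0000: CF_t = 36.500000, DF = 0.932959, PV = 34.052985
  t = 2.5000: CF_t = 36.500000, DF = 0.916913, PV = 33.467308
  t = 3.0000: CF_t = 36.500000, DF = 0.901143, PV = 32.891703
  t = 3.5000: CF_t = 36.500000, DF = 0.885644, PV = 32.325998
  t = 4.0000: CF_t = 36.500000, DF = 0.870412, PV = 31.770022
  t = 4.5000: CF_t = 36.500000, DF = 0.855441, PV = 31.223609
  t = 5.0000: CF_t = 1036.500000, DF = 0.840729, PV = 871.415193
Price P = sum_t PV_t = 1172.923235
First compute Macaulay numerator sum_t t * PV_t:
  t * PV_t at t = 0.5000: 17.936118
  t * PV_t at t = 1.0000: 35.255269
  t * PV_t at t = 1.5000: 51.973369
  t * PV_t at t = 2.0000: 68.105971
  t * PV_t at t = 2.5000: 83.668269
  t * PV_t at t = 3.0000: 98.675108
  t * PV_t at t = 3.5000: 113.140992
  t * PV_t at t = 4.0000: 127.080090
  t * PV_t at t = 4.5000: 140.506242
  t * PV_t at t = 5.0000: 4357.075964
Macaulay duration D = 5093.417392 / 1172.923235 = 4.342499
Modified duration = D / (1 + y/m) = 4.342499 / (1 + 0.017500) = 4.267812


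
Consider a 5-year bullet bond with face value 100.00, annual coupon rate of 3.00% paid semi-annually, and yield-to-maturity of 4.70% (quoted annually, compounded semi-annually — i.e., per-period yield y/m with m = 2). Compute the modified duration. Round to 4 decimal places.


Answer: Modified duration = 4.5574

Derivation:
Coupon per period c = face * coupon_rate / m = 1.500000
Periods per year m = 2; per-period yield y/m = 0.023500
Number of cashflows N = 10
Cashflows (t years, CF_t, discount factor 1/(1+y/m)^(m*t), PV):
  t = 0.5000: CF_t = 1.500000, DF = 0.977040, PV = 1.465559
  t = 1.0000: CF_t = 1.500000, DF = 0.954606, PV = 1.431909
  t = 1.5000: CF_t = 1.500000, DF = 0.932688, PV = 1.399032
  t = 2.0000: CF_t = 1.500000, DF = 0.911273, PV = 1.366910
  t = 2.5000: CF_t = 1.500000, DF = 0.890350, PV = 1.335525
  t = 3.0000: CF_t = 1.500000, DF = 0.869907, PV = 1.304861
  t = 3.5000: CF_t = 1.500000, DF = 0.849934, PV = 1.274901
  t = 4.0000: CF_t = 1.500000, DF = 0.830419, PV = 1.245628
  t = 4.5000: CF_t = 1.500000, DF = 0.811352, PV = 1.217028
  t = 5.0000: CF_t = 101.500000, DF = 0.792723, PV = 80.461398
Price P = sum_t PV_t = 92.502751
First compute Macaulay numerator sum_t t * PV_t:
  t * PV_t at t = 0.5000: 0.732780
  t * PV_t at t = 1.0000: 1.431909
  t * PV_t at t = 1.5000: 2.098548
  t * PV_t at t = 2.0000: 2.733820
  t * PV_t at t = 2.5000: 3.338813
  t * PV_t at t = 3.0000: 3.914582
  t * PV_t at t = 3.5000: 4.462152
  t * PV_t at t = 4.0000: 4.982513
  t * PV_t at t = 4.5000: 5.476627
  t * PV_t at t = 5.0000: 402.306988
Macaulay duration D = 431.478733 / 92.502751 = 4.664496
Modified duration = D / (1 + y/m) = 4.664496 / (1 + 0.023500) = 4.557397


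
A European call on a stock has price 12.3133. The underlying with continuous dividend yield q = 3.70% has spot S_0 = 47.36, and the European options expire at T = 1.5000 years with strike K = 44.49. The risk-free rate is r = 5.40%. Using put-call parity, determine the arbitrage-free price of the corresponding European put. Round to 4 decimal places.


Put-call parity: C - P = S_0 * exp(-qT) - K * exp(-rT).
S_0 * exp(-qT) = 47.3600 * 0.94601202 = 44.80312944
K * exp(-rT) = 44.4900 * 0.92219369 = 41.02839733
P = C - S*exp(-qT) + K*exp(-rT)
P = 12.3133 - 44.80312944 + 41.02839733 = 8.5386

Answer: Put price = 8.5386


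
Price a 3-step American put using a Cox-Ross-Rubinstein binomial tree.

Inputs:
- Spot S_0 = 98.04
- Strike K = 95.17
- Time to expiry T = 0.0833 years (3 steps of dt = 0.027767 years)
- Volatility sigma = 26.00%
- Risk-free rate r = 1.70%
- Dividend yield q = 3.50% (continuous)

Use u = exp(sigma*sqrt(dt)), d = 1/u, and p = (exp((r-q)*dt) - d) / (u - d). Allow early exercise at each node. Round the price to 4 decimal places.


dt = T/N = 0.027767
u = exp(sigma*sqrt(dt)) = 1.044277; d = 1/u = 0.957600
p = (exp((r-q)*dt) - d) / (u - d) = 0.483406
Discount per step: exp(-r*dt) = 0.999528
Stock lattice S(k, i) with i counting down-moves:
  k=0: S(0,0) = 98.0400
  k=1: S(1,0) = 102.3809; S(1,1) = 93.8831
  k=2: S(2,0) = 106.9140; S(2,1) = 98.0400; S(2,2) = 89.9025
  k=3: S(3,0) = 111.6478; S(3,1) = 102.3809; S(3,2) = 93.8831; S(3,3) = 86.0907
Terminal payoffs V(N, i) = max(K - S_T, 0):
  V(3,0) = 0.000000; V(3,1) = 0.000000; V(3,2) = 1.286853; V(3,3) = 9.079285
Backward induction: V(k, i) = exp(-r*dt) * [p * V(k+1, i) + (1-p) * V(k+1, i+1)]; then take max(V_cont, immediate exercise) for American.
  V(2,0) = exp(-r*dt) * [p*0.000000 + (1-p)*0.000000] = 0.000000; exercise = 0.000000; V(2,0) = max -> 0.000000
  V(2,1) = exp(-r*dt) * [p*0.000000 + (1-p)*1.286853] = 0.664467; exercise = 0.000000; V(2,1) = max -> 0.664467
  V(2,2) = exp(-r*dt) * [p*1.286853 + (1-p)*9.079285] = 5.309872; exercise = 5.267457; V(2,2) = max -> 5.309872
  V(1,0) = exp(-r*dt) * [p*0.000000 + (1-p)*0.664467] = 0.343098; exercise = 0.000000; V(1,0) = max -> 0.343098
  V(1,1) = exp(-r*dt) * [p*0.664467 + (1-p)*5.309872] = 3.062811; exercise = 1.286853; V(1,1) = max -> 3.062811
  V(0,0) = exp(-r*dt) * [p*0.343098 + (1-p)*3.062811] = 1.747261; exercise = 0.000000; V(0,0) = max -> 1.747261

Answer: Price = V(0,0) = 1.7473


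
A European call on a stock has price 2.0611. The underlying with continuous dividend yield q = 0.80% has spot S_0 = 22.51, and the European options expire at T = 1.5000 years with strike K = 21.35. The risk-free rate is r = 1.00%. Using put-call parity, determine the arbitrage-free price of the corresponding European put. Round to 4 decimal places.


Answer: Put price = 0.8517

Derivation:
Put-call parity: C - P = S_0 * exp(-qT) - K * exp(-rT).
S_0 * exp(-qT) = 22.5100 * 0.98807171 = 22.24149426
K * exp(-rT) = 21.3500 * 0.98511194 = 21.03213991
P = C - S*exp(-qT) + K*exp(-rT)
P = 2.0611 - 22.24149426 + 21.03213991 = 0.8517


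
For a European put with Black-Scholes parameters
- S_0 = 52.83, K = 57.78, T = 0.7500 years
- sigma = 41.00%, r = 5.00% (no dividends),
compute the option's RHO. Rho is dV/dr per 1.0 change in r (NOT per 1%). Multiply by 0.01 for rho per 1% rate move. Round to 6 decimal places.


Answer: Rho = -26.174881

Derivation:
d1 = 0.0309065911; d2 = -0.3241638245
phi(d1) = 0.3987517876; exp(-qT) = 1.0000000000; exp(-rT) = 0.9631944177
N(-d2) = 0.6270929958
Rho = -K*T*exp(-rT)*N(-d2) = -57.7800 * 0.7500 * 0.9631944177 * 0.6270929958 = -26.174881


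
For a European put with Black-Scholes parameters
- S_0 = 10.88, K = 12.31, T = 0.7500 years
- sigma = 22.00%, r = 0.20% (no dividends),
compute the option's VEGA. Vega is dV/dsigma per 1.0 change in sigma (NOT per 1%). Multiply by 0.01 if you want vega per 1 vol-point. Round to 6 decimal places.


Answer: Vega = 3.240204

Derivation:
d1 = -0.5449960785; d2 = -0.7355216673
phi(d1) = 0.3438846849; exp(-qT) = 1.0000000000; exp(-rT) = 0.9985011244
Vega = S * exp(-qT) * phi(d1) * sqrt(T) = 10.8800 * 1.0000000000 * 0.3438846849 * 0.8660254038 = 3.240204


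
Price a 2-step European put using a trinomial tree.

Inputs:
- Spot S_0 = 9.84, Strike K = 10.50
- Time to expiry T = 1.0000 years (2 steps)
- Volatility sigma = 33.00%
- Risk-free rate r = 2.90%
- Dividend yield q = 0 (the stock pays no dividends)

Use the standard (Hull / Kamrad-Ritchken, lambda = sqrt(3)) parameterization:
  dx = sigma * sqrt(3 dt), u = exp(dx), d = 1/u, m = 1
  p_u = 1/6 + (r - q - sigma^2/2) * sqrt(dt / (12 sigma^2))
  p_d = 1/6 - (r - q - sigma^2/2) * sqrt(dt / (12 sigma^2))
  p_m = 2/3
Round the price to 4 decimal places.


Answer: Price = V(0,0) = 1.4468

Derivation:
dt = T/N = 0.500000; dx = sigma*sqrt(3*dt) = 0.404166
u = exp(dx) = 1.498052; d = 1/u = 0.667533
p_u = 0.150924, p_m = 0.666667, p_d = 0.182409
Discount per step: exp(-r*dt) = 0.985605
Stock lattice S(k, j) with j the centered position index:
  k=0: S(0,+0) = 9.8400
  k=1: S(1,-1) = 6.5685; S(1,+0) = 9.8400; S(1,+1) = 14.7408
  k=2: S(2,-2) = 4.3847; S(2,-1) = 6.5685; S(2,+0) = 9.8400; S(2,+1) = 14.7408; S(2,+2) = 22.0825
Terminal payoffs V(N, j) = max(K - S_T, 0):
  V(2,-2) = 6.115287; V(2,-1) = 3.931471; V(2,+0) = 0.660000; V(2,+1) = 0.000000; V(2,+2) = 0.000000
Backward induction: V(k, j) = exp(-r*dt) * [p_u * V(k+1, j+1) + p_m * V(k+1, j) + p_d * V(k+1, j-1)]
  V(1,-1) = exp(-r*dt) * [p_u*0.660000 + p_m*3.931471 + p_d*6.115287] = 3.780852
  V(1,+0) = exp(-r*dt) * [p_u*0.000000 + p_m*0.660000 + p_d*3.931471] = 1.140478
  V(1,+1) = exp(-r*dt) * [p_u*0.000000 + p_m*0.000000 + p_d*0.660000] = 0.118657
  V(0,+0) = exp(-r*dt) * [p_u*0.118657 + p_m*1.140478 + p_d*3.780852] = 1.446758


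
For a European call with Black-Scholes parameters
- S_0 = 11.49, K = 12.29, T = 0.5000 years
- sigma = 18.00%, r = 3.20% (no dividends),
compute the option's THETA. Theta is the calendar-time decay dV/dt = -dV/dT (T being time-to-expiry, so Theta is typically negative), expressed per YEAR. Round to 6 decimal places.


Answer: Theta = -0.674742

Derivation:
d1 = -0.3394806435; d2 = -0.4667598641
phi(d1) = 0.3766036063; exp(-qT) = 1.0000000000; exp(-rT) = 0.9841273201
Theta = -S*exp(-qT)*phi(d1)*sigma/(2*sqrt(T)) - r*K*exp(-rT)*N(d2) + q*S*exp(-qT)*N(d1)
N(d1) = 0.3671238382; N(d2) = 0.3203358471; sqrt(T) = 0.7071067812
Term 1 = -11.4900 * 1.0000000000 * 0.3766036063 * 0.1800 / (2 * 0.7071067812) = -0.5507595170
Term 2 = -0.0320 * 12.2900 * 0.9841273201 * 0.3203358471 = -0.1239820150
Term 3 = 0 (no dividend yield, q = 0)
Theta = -0.5507595170 + (-0.1239820150) + (0.0000000000) = -0.674742


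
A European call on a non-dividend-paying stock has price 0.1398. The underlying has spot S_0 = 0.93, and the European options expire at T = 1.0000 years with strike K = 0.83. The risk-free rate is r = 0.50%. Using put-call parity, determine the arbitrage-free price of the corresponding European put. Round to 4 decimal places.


Put-call parity: C - P = S_0 * exp(-qT) - K * exp(-rT).
S_0 * exp(-qT) = 0.9300 * 1.00000000 = 0.93000000
K * exp(-rT) = 0.8300 * 0.99501248 = 0.82586036
P = C - S*exp(-qT) + K*exp(-rT)
P = 0.1398 - 0.93000000 + 0.82586036 = 0.0357

Answer: Put price = 0.0357


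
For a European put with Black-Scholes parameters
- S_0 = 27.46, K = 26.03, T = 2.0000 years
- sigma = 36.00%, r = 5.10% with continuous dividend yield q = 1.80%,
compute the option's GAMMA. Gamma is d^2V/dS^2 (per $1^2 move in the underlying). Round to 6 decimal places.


d1 = 0.4892406634; d2 = -0.0198762190
phi(d1) = 0.3539439377; exp(-qT) = 0.9646402935; exp(-rT) = 0.9030295517
Gamma = exp(-qT) * phi(d1) / (S * sigma * sqrt(T)) = 0.9646402935 * 0.3539439377 / (27.4600 * 0.3600 * 1.4142135624) = 0.024422

Answer: Gamma = 0.024422


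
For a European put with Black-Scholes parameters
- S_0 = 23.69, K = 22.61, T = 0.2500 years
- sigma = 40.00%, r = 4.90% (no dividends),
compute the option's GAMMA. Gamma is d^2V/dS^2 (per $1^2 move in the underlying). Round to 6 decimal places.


d1 = 0.3945536594; d2 = 0.1945536594
phi(d1) = 0.3690678309; exp(-qT) = 1.0000000000; exp(-rT) = 0.9878247258
Gamma = exp(-qT) * phi(d1) / (S * sigma * sqrt(T)) = 1.0000000000 * 0.3690678309 / (23.6900 * 0.4000 * 0.5000000000) = 0.077895

Answer: Gamma = 0.077895


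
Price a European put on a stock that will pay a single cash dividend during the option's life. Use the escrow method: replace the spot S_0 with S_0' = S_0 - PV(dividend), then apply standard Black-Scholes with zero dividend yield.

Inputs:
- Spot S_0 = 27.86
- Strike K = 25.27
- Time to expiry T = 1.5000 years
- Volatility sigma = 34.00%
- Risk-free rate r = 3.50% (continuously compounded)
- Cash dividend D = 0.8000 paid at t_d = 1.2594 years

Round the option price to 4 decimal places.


PV(D) = D * exp(-r * t_d) = 0.8000 * 0.95687836 = 0.76550269
S_0' = S_0 - PV(D) = 27.8600 - 0.76550269 = 27.09449731
d1 = (ln(S_0'/K) + (r + sigma^2/2)*T) / (sigma*sqrt(T)) = 0.50169569
d2 = d1 - sigma*sqrt(T) = 0.08528243
exp(-rT) = 0.94885432
N(-d1) = 0.30794080; N(-d2) = 0.46601843
P = K * exp(-rT) * N(-d2) - S_0' * N(-d1) = 25.2700 * 0.94885432 * 0.46601843 - 27.09449731 * 0.30794080 = 2.8305

Answer: Price = 2.8305


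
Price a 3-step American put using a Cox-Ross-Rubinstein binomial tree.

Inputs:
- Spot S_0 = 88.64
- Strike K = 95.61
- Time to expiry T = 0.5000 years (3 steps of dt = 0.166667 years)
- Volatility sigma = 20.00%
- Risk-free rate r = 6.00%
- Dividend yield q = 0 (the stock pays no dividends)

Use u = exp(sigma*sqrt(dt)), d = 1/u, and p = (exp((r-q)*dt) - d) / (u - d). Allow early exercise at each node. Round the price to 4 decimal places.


dt = T/N = 0.166667
u = exp(sigma*sqrt(dt)) = 1.085076; d = 1/u = 0.921595
p = (exp((r-q)*dt) - d) / (u - d) = 0.541075
Discount per step: exp(-r*dt) = 0.990050
Stock lattice S(k, i) with i counting down-moves:
  k=0: S(0,0) = 88.6400
  k=1: S(1,0) = 96.1811; S(1,1) = 81.6902
  k=2: S(2,0) = 104.3638; S(2,1) = 88.6400; S(2,2) = 75.2852
  k=3: S(3,0) = 113.2426; S(3,1) = 96.1811; S(3,2) = 81.6902; S(3,3) = 69.3825
Terminal payoffs V(N, i) = max(K - S_T, 0):
  V(3,0) = 0.000000; V(3,1) = 0.000000; V(3,2) = 13.919839; V(3,3) = 26.227530
Backward induction: V(k, i) = exp(-r*dt) * [p * V(k+1, i) + (1-p) * V(k+1, i+1)]; then take max(V_cont, immediate exercise) for American.
  V(2,0) = exp(-r*dt) * [p*0.000000 + (1-p)*0.000000] = 0.000000; exercise = 0.000000; V(2,0) = max -> 0.000000
  V(2,1) = exp(-r*dt) * [p*0.000000 + (1-p)*13.919839] = 6.324598; exercise = 6.970000; V(2,1) = max -> 6.970000
  V(2,2) = exp(-r*dt) * [p*13.919839 + (1-p)*26.227530] = 19.373439; exercise = 20.324775; V(2,2) = max -> 20.324775
  V(1,0) = exp(-r*dt) * [p*0.000000 + (1-p)*6.970000] = 3.166879; exercise = 0.000000; V(1,0) = max -> 3.166879
  V(1,1) = exp(-r*dt) * [p*6.970000 + (1-p)*20.324775] = 12.968504; exercise = 13.919839; V(1,1) = max -> 13.919839
  V(0,0) = exp(-r*dt) * [p*3.166879 + (1-p)*13.919839] = 8.021068; exercise = 6.970000; V(0,0) = max -> 8.021068

Answer: Price = V(0,0) = 8.0211


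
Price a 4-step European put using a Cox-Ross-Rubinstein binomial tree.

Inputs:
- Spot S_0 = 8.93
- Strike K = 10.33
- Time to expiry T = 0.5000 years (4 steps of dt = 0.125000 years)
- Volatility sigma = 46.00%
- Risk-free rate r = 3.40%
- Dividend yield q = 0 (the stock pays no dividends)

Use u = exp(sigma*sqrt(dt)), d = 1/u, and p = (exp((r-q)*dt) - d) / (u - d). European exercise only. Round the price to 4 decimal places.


dt = T/N = 0.125000
u = exp(sigma*sqrt(dt)) = 1.176607; d = 1/u = 0.849902
p = (exp((r-q)*dt) - d) / (u - d) = 0.472467
Discount per step: exp(-r*dt) = 0.995759
Stock lattice S(k, i) with i counting down-moves:
  k=0: S(0,0) = 8.9300
  k=1: S(1,0) = 10.5071; S(1,1) = 7.5896
  k=2: S(2,0) = 12.3627; S(2,1) = 8.9300; S(2,2) = 6.4504
  k=3: S(3,0) = 14.5461; S(3,1) = 10.5071; S(3,2) = 7.5896; S(3,3) = 5.4822
  k=4: S(4,0) = 17.1150; S(4,1) = 12.3627; S(4,2) = 8.9300; S(4,3) = 6.4504; S(4,4) = 4.6594
Terminal payoffs V(N, i) = max(K - S_T, 0):
  V(4,0) = 0.000000; V(4,1) = 0.000000; V(4,2) = 1.400000; V(4,3) = 3.879567; V(4,4) = 5.670640
Backward induction: V(k, i) = exp(-r*dt) * [p * V(k+1, i) + (1-p) * V(k+1, i+1)].
  V(3,0) = exp(-r*dt) * [p*0.000000 + (1-p)*0.000000] = 0.000000
  V(3,1) = exp(-r*dt) * [p*0.000000 + (1-p)*1.400000] = 0.735414
  V(3,2) = exp(-r*dt) * [p*1.400000 + (1-p)*3.879567] = 2.696568
  V(3,3) = exp(-r*dt) * [p*3.879567 + (1-p)*5.670640] = 4.803956
  V(2,0) = exp(-r*dt) * [p*0.000000 + (1-p)*0.735414] = 0.386310
  V(2,1) = exp(-r*dt) * [p*0.735414 + (1-p)*2.696568] = 1.762481
  V(2,2) = exp(-r*dt) * [p*2.696568 + (1-p)*4.803956] = 3.792134
  V(1,0) = exp(-r*dt) * [p*0.386310 + (1-p)*1.762481] = 1.107568
  V(1,1) = exp(-r*dt) * [p*1.762481 + (1-p)*3.792134] = 2.821174
  V(0,0) = exp(-r*dt) * [p*1.107568 + (1-p)*2.821174] = 2.003021

Answer: Price = V(0,0) = 2.0030


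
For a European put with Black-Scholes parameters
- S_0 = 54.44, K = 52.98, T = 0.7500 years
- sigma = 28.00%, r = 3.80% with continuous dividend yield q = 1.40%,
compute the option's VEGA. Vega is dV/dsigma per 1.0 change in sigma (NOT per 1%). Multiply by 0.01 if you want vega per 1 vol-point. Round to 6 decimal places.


d1 = 0.3075820937; d2 = 0.0650949807
phi(d1) = 0.3805103483; exp(-qT) = 0.9895549326; exp(-rT) = 0.9719022941
Vega = S * exp(-qT) * phi(d1) * sqrt(T) = 54.4400 * 0.9895549326 * 0.3805103483 * 0.8660254038 = 17.752320

Answer: Vega = 17.752320


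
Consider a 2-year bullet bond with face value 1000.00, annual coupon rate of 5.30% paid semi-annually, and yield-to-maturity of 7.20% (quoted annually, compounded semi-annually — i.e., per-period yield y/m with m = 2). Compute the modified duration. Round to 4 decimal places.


Answer: Modified duration = 1.8555

Derivation:
Coupon per period c = face * coupon_rate / m = 26.500000
Periods per year m = 2; per-period yield y/m = 0.036000
Number of cashflows N = 4
Cashflows (t years, CF_t, discount factor 1/(1+y/m)^(m*t), PV):
  t = 0.5000: CF_t = 26.500000, DF = 0.965251, PV = 25.579151
  t = 1.0000: CF_t = 26.500000, DF = 0.931709, PV = 24.690300
  t = 1.5000: CF_t = 26.500000, DF = 0.899333, PV = 23.832336
  t = 2.0000: CF_t = 1026.500000, DF = 0.868082, PV = 891.086639
Price P = sum_t PV_t = 965.188425
First compute Macaulay numerator sum_t t * PV_t:
  t * PV_t at t = 0.5000: 12.789575
  t * PV_t at t = 1.0000: 24.690300
  t * PV_t at t = 1.5000: 35.748504
  t * PV_t at t = 2.0000: 1782.173279
Macaulay duration D = 1855.401657 / 965.188425 = 1.922321
Modified duration = D / (1 + y/m) = 1.922321 / (1 + 0.036000) = 1.855522


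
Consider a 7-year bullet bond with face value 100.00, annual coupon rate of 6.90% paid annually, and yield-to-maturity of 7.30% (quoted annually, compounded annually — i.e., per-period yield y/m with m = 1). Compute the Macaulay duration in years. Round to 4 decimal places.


Answer: Macaulay duration = 5.7664 years

Derivation:
Coupon per period c = face * coupon_rate / m = 6.900000
Periods per year m = 1; per-period yield y/m = 0.073000
Number of cashflows N = 7
Cashflows (t years, CF_t, discount factor 1/(1+y/m)^(m*t), PV):
  t = 1.0000: CF_t = 6.900000, DF = 0.931966, PV = 6.430568
  t = 2.0000: CF_t = 6.900000, DF = 0.868561, PV = 5.993074
  t = 3.0000: CF_t = 6.900000, DF = 0.809470, PV = 5.585344
  t = 4.0000: CF_t = 6.900000, DF = 0.754399, PV = 5.205353
  t = 5.0000: CF_t = 6.900000, DF = 0.703075, PV = 4.851215
  t = 6.0000: CF_t = 6.900000, DF = 0.655242, PV = 4.521169
  t = 7.0000: CF_t = 106.900000, DF = 0.610663, PV = 65.279926
Price P = sum_t PV_t = 97.866649
Macaulay numerator sum_t t * PV_t:
  t * PV_t at t = 1.0000: 6.430568
  t * PV_t at t = 2.0000: 11.986148
  t * PV_t at t = 3.0000: 16.756032
  t * PV_t at t = 4.0000: 20.821413
  t * PV_t at t = 5.0000: 24.256073
  t * PV_t at t = 6.0000: 27.127015
  t * PV_t at t = 7.0000: 456.959480
Macaulay duration D = (sum_t t * PV_t) / P = 564.336729 / 97.866649 = 5.766385


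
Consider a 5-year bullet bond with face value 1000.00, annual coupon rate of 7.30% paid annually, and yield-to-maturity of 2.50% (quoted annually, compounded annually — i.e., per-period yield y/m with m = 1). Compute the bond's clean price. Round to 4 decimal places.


Answer: Price = 1222.9998

Derivation:
Coupon per period c = face * coupon_rate / m = 73.000000
Periods per year m = 1; per-period yield y/m = 0.025000
Number of cashflows N = 5
Cashflows (t years, CF_t, discount factor 1/(1+y/m)^(m*t), PV):
  t = 1.0000: CF_t = 73.000000, DF = 0.975610, PV = 71.219512
  t = 2.0000: CF_t = 73.000000, DF = 0.951814, PV = 69.482451
  t = 3.0000: CF_t = 73.000000, DF = 0.928599, PV = 67.787757
  t = 4.0000: CF_t = 73.000000, DF = 0.905951, PV = 66.134397
  t = 5.0000: CF_t = 1073.000000, DF = 0.883854, PV = 948.375651
Price P = sum_t PV_t = 1222.999768


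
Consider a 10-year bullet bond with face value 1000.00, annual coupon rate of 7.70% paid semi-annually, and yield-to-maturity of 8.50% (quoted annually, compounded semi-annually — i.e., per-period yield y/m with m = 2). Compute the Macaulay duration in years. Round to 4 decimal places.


Coupon per period c = face * coupon_rate / m = 38.500000
Periods per year m = 2; per-period yield y/m = 0.042500
Number of cashflows N = 20
Cashflows (t years, CF_t, discount factor 1/(1+y/m)^(m*t), PV):
  t = 0.5000: CF_t = 38.500000, DF = 0.959233, PV = 36.930456
  t = 1.0000: CF_t = 38.500000, DF = 0.920127, PV = 35.424897
  t = 1.5000: CF_t = 38.500000, DF = 0.882616, PV = 33.980717
  t = 2.0000: CF_t = 38.500000, DF = 0.846634, PV = 32.595412
  t = 2.5000: CF_t = 38.500000, DF = 0.812119, PV = 31.266582
  t = 3.0000: CF_t = 38.500000, DF = 0.779011, PV = 29.991925
  t = 3.5000: CF_t = 38.500000, DF = 0.747253, PV = 28.769233
  t = 4.0000: CF_t = 38.500000, DF = 0.716789, PV = 27.596387
  t = 4.5000: CF_t = 38.500000, DF = 0.687568, PV = 26.471354
  t = 5.0000: CF_t = 38.500000, DF = 0.659537, PV = 25.392186
  t = 5.5000: CF_t = 38.500000, DF = 0.632650, PV = 24.357013
  t = 6.0000: CF_t = 38.500000, DF = 0.606858, PV = 23.364041
  t = 6.5000: CF_t = 38.500000, DF = 0.582118, PV = 22.411550
  t = 7.0000: CF_t = 38.500000, DF = 0.558387, PV = 21.497890
  t = 7.5000: CF_t = 38.500000, DF = 0.535623, PV = 20.621477
  t = 8.0000: CF_t = 38.500000, DF = 0.513787, PV = 19.780794
  t = 8.5000: CF_t = 38.500000, DF = 0.492841, PV = 18.974382
  t = 9.0000: CF_t = 38.500000, DF = 0.472749, PV = 18.200846
  t = 9.5000: CF_t = 38.500000, DF = 0.453477, PV = 17.458845
  t = 10.0000: CF_t = 1038.500000, DF = 0.434989, PV = 451.736547
Price P = sum_t PV_t = 946.822537
Macaulay numerator sum_t t * PV_t:
  t * PV_t at t = 0.5000: 18.465228
  t * PV_t at t = 1.0000: 35.424897
  t * PV_t at t = 1.5000: 50.971076
  t * PV_t at t = 2.0000: 65.190824
  t * PV_t at t = 2.5000: 78.166456
  t * PV_t at t = 3.0000: 89.975776
  t * PV_t at t = 3.5000: 100.692316
  t * PV_t at t = 4.0000: 110.385546
  t * PV_t at t = 4.5000: 119.121093
  t * PV_t at t = 5.0000: 126.960931
  t * PV_t at t = 5.5000: 133.963572
  t * PV_t at t = 6.0000: 140.184248
  t * PV_t at t = 6.5000: 145.675078
  t * PV_t at t = 7.0000: 150.485231
  t * PV_t at t = 7.5000: 154.661080
  t * PV_t at t = 8.0000: 158.246349
  t * PV_t at t = 8.5000: 161.282250
  t * PV_t at t = 9.0000: 163.807617
  t * PV_t at t = 9.5000: 165.859032
  t * PV_t at t = 10.0000: 4517.365471
Macaulay duration D = (sum_t t * PV_t) / P = 6686.884070 / 946.822537 = 7.062447

Answer: Macaulay duration = 7.0624 years


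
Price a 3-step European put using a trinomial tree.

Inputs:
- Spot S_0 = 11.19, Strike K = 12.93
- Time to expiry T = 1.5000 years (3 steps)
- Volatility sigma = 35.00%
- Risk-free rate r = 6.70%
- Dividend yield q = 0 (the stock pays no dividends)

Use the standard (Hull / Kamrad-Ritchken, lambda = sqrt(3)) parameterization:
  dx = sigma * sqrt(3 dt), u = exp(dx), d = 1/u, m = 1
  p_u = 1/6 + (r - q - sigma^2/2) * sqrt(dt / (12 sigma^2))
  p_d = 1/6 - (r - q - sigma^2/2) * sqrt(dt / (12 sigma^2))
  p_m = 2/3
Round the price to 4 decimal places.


Answer: Price = V(0,0) = 2.2548

Derivation:
dt = T/N = 0.500000; dx = sigma*sqrt(3*dt) = 0.428661
u = exp(dx) = 1.535200; d = 1/u = 0.651381
p_u = 0.170020, p_m = 0.666667, p_d = 0.163313
Discount per step: exp(-r*dt) = 0.967055
Stock lattice S(k, j) with j the centered position index:
  k=0: S(0,+0) = 11.1900
  k=1: S(1,-1) = 7.2890; S(1,+0) = 11.1900; S(1,+1) = 17.1789
  k=2: S(2,-2) = 4.7479; S(2,-1) = 7.2890; S(2,+0) = 11.1900; S(2,+1) = 17.1789; S(2,+2) = 26.3730
  k=3: S(3,-3) = 3.0927; S(3,-2) = 4.7479; S(3,-1) = 7.2890; S(3,+0) = 11.1900; S(3,+1) = 17.1789; S(3,+2) = 26.3730; S(3,+3) = 40.4879
Terminal payoffs V(N, j) = max(K - S_T, 0):
  V(3,-3) = 9.837319; V(3,-2) = 8.182116; V(3,-1) = 5.641048; V(3,+0) = 1.740000; V(3,+1) = 0.000000; V(3,+2) = 0.000000; V(3,+3) = 0.000000
Backward induction: V(k, j) = exp(-r*dt) * [p_u * V(k+1, j+1) + p_m * V(k+1, j) + p_d * V(k+1, j-1)]
  V(2,-2) = exp(-r*dt) * [p_u*5.641048 + p_m*8.182116 + p_d*9.837319] = 7.756167
  V(2,-1) = exp(-r*dt) * [p_u*1.740000 + p_m*5.641048 + p_d*8.182116] = 5.215115
  V(2,+0) = exp(-r*dt) * [p_u*0.000000 + p_m*1.740000 + p_d*5.641048] = 2.012690
  V(2,+1) = exp(-r*dt) * [p_u*0.000000 + p_m*0.000000 + p_d*1.740000] = 0.274803
  V(2,+2) = exp(-r*dt) * [p_u*0.000000 + p_m*0.000000 + p_d*0.000000] = 0.000000
  V(1,-1) = exp(-r*dt) * [p_u*2.012690 + p_m*5.215115 + p_d*7.756167] = 4.918079
  V(1,+0) = exp(-r*dt) * [p_u*0.274803 + p_m*2.012690 + p_d*5.215115] = 2.166409
  V(1,+1) = exp(-r*dt) * [p_u*0.000000 + p_m*0.274803 + p_d*2.012690] = 0.495036
  V(0,+0) = exp(-r*dt) * [p_u*0.495036 + p_m*2.166409 + p_d*4.918079] = 2.254810


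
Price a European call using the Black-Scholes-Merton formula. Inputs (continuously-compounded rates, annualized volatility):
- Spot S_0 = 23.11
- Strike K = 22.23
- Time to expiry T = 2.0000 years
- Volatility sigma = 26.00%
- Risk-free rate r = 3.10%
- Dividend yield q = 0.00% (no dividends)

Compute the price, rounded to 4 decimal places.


Answer: Price = 4.4360

Derivation:
d1 = (ln(S/K) + (r - q + 0.5*sigma^2) * T) / (sigma * sqrt(T)) = 0.45804935
d2 = d1 - sigma * sqrt(T) = 0.09035382
exp(-rT) = 0.93988289; exp(-qT) = 1.00000000
C = S_0 * exp(-qT) * N(d1) - K * exp(-rT) * N(d2)
N(d1) = 0.67654151; N(d2) = 0.53599697
C = 23.1100 * 1.00000000 * 0.67654151 - 22.2300 * 0.93988289 * 0.53599697 = 4.4360


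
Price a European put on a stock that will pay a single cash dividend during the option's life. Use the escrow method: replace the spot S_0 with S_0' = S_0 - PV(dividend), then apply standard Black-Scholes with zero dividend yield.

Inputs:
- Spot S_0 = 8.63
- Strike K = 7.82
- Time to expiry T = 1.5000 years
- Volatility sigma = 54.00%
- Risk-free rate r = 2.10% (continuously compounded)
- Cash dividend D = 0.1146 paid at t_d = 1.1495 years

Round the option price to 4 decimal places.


Answer: Price = 1.6463

Derivation:
PV(D) = D * exp(-r * t_d) = 0.1146 * 0.97614953 = 0.11186674
S_0' = S_0 - PV(D) = 8.6300 - 0.11186674 = 8.51813326
d1 = (ln(S_0'/K) + (r + sigma^2/2)*T) / (sigma*sqrt(T)) = 0.50760785
d2 = d1 - sigma*sqrt(T) = -0.15375438
exp(-rT) = 0.96899096
N(-d1) = 0.30586419; N(-d2) = 0.56109830
P = K * exp(-rT) * N(-d2) - S_0' * N(-d1) = 7.8200 * 0.96899096 * 0.56109830 - 8.51813326 * 0.30586419 = 1.6463


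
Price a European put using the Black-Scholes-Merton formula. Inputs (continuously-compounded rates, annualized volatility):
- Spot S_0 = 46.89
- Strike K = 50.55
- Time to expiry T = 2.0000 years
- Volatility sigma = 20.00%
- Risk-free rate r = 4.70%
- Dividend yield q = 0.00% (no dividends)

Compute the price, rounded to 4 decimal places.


d1 = (ln(S/K) + (r - q + 0.5*sigma^2) * T) / (sigma * sqrt(T)) = 0.20803607
d2 = d1 - sigma * sqrt(T) = -0.07480664
exp(-rT) = 0.91028276; exp(-qT) = 1.00000000
P = K * exp(-rT) * N(-d2) - S_0 * exp(-qT) * N(-d1)
N(-d1) = 0.41760040; N(-d2) = 0.52981572
P = 50.5500 * 0.91028276 * 0.52981572 - 46.8900 * 1.00000000 * 0.41760040 = 4.7981

Answer: Price = 4.7981


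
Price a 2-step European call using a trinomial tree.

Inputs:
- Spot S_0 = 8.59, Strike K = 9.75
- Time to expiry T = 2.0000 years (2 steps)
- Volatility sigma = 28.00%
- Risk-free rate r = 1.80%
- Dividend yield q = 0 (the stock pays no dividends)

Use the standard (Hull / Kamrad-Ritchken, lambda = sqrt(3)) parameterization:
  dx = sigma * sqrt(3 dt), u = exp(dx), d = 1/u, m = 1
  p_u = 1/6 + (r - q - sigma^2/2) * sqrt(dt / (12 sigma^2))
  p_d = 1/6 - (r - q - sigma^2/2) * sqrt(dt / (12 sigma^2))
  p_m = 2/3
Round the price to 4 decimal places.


Answer: Price = V(0,0) = 1.0436

Derivation:
dt = T/N = 1.000000; dx = sigma*sqrt(3*dt) = 0.484974
u = exp(dx) = 1.624133; d = 1/u = 0.615713
p_u = 0.144810, p_m = 0.666667, p_d = 0.188523
Discount per step: exp(-r*dt) = 0.982161
Stock lattice S(k, j) with j the centered position index:
  k=0: S(0,+0) = 8.5900
  k=1: S(1,-1) = 5.2890; S(1,+0) = 8.5900; S(1,+1) = 13.9513
  k=2: S(2,-2) = 3.2565; S(2,-1) = 5.2890; S(2,+0) = 8.5900; S(2,+1) = 13.9513; S(2,+2) = 22.6588
Terminal payoffs V(N, j) = max(S_T - K, 0):
  V(2,-2) = 0.000000; V(2,-1) = 0.000000; V(2,+0) = 0.000000; V(2,+1) = 4.201304; V(2,+2) = 12.908775
Backward induction: V(k, j) = exp(-r*dt) * [p_u * V(k+1, j+1) + p_m * V(k+1, j) + p_d * V(k+1, j-1)]
  V(1,-1) = exp(-r*dt) * [p_u*0.000000 + p_m*0.000000 + p_d*0.000000] = 0.000000
  V(1,+0) = exp(-r*dt) * [p_u*4.201304 + p_m*0.000000 + p_d*0.000000] = 0.597537
  V(1,+1) = exp(-r*dt) * [p_u*12.908775 + p_m*4.201304 + p_d*0.000000] = 4.586875
  V(0,+0) = exp(-r*dt) * [p_u*4.586875 + p_m*0.597537 + p_d*0.000000] = 1.043627


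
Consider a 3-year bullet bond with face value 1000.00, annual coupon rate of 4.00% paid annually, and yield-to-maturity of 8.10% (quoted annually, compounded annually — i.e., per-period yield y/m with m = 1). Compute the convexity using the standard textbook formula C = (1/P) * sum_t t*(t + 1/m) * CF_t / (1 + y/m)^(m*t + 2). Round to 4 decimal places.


Coupon per period c = face * coupon_rate / m = 40.000000
Periods per year m = 1; per-period yield y/m = 0.081000
Number of cashflows N = 3
Cashflows (t years, CF_t, discount factor 1/(1+y/m)^(m*t), PV):
  t = 1.0000: CF_t = 40.000000, DF = 0.925069, PV = 37.002775
  t = 2.0000: CF_t = 40.000000, DF = 0.855753, PV = 34.230134
  t = 3.0000: CF_t = 1040.000000, DF = 0.791631, PV = 823.296478
Price P = sum_t PV_t = 894.529387
Convexity numerator sum_t t*(t + 1/m) * CF_t / (1+y/m)^(m*t + 2):
  t = 1.0000: term = 63.330498
  t = 2.0000: term = 175.755314
  t = 3.0000: term = 8454.464708
Convexity = (1/P) * sum = 8693.550521 / 894.529387 = 9.718575

Answer: Convexity = 9.7186


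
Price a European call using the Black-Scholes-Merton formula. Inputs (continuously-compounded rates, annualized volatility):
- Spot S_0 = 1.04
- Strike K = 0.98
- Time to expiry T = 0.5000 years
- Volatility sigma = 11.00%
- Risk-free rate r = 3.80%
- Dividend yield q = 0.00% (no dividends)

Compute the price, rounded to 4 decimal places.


d1 = (ln(S/K) + (r - q + 0.5*sigma^2) * T) / (sigma * sqrt(T)) = 1.04714055
d2 = d1 - sigma * sqrt(T) = 0.96935881
exp(-rT) = 0.98117936; exp(-qT) = 1.00000000
C = S_0 * exp(-qT) * N(d1) - K * exp(-rT) * N(d2)
N(d1) = 0.85248262; N(d2) = 0.83381690
C = 1.0400 * 1.00000000 * 0.85248262 - 0.9800 * 0.98117936 * 0.83381690 = 0.0848

Answer: Price = 0.0848


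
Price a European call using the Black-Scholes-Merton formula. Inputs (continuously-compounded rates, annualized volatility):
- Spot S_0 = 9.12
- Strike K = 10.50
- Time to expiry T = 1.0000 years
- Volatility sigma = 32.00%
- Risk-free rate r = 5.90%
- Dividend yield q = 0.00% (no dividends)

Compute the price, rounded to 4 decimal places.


Answer: Price = 0.8586

Derivation:
d1 = (ln(S/K) + (r - q + 0.5*sigma^2) * T) / (sigma * sqrt(T)) = -0.09595454
d2 = d1 - sigma * sqrt(T) = -0.41595454
exp(-rT) = 0.94270677; exp(-qT) = 1.00000000
C = S_0 * exp(-qT) * N(d1) - K * exp(-rT) * N(d2)
N(d1) = 0.46177834; N(d2) = 0.33872163
C = 9.1200 * 1.00000000 * 0.46177834 - 10.5000 * 0.94270677 * 0.33872163 = 0.8586


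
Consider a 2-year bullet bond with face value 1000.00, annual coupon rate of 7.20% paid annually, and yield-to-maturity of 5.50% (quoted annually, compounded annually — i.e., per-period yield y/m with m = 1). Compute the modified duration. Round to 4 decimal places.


Coupon per period c = face * coupon_rate / m = 72.000000
Periods per year m = 1; per-period yield y/m = 0.055000
Number of cashflows N = 2
Cashflows (t years, CF_t, discount factor 1/(1+y/m)^(m*t), PV):
  t = 1.0000: CF_t = 72.000000, DF = 0.947867, PV = 68.246445
  t = 2.0000: CF_t = 1072.000000, DF = 0.898452, PV = 963.140990
Price P = sum_t PV_t = 1031.387435
First compute Macaulay numerator sum_t t * PV_t:
  t * PV_t at t = 1.0000: 68.246445
  t * PV_t at t = 2.0000: 1926.281979
Macaulay duration D = 1994.528425 / 1031.387435 = 1.933830
Modified duration = D / (1 + y/m) = 1.933830 / (1 + 0.055000) = 1.833015

Answer: Modified duration = 1.8330


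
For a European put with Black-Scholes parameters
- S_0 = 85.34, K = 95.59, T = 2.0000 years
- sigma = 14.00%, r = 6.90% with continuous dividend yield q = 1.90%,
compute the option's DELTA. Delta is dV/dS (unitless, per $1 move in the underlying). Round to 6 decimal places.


d1 = 0.0311887916; d2 = -0.1668011072
phi(d1) = 0.3987482939; exp(-qT) = 0.9627129409; exp(-rT) = 0.8710986917
N(-d1) = 0.4875594893
Delta = -exp(-qT) * N(-d1) = -0.9627129409 * 0.4875594893 = -0.469380

Answer: Delta = -0.469380


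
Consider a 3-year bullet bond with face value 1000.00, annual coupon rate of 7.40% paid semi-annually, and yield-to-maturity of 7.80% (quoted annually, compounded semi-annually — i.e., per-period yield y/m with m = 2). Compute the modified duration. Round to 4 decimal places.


Coupon per period c = face * coupon_rate / m = 37.000000
Periods per year m = 2; per-period yield y/m = 0.039000
Number of cashflows N = 6
Cashflows (t years, CF_t, discount factor 1/(1+y/m)^(m*t), PV):
  t = 0.5000: CF_t = 37.000000, DF = 0.962464, PV = 35.611165
  t = 1.0000: CF_t = 37.000000, DF = 0.926337, PV = 34.274461
  t = 1.5000: CF_t = 37.000000, DF = 0.891566, PV = 32.987931
  t = 2.0000: CF_t = 37.000000, DF = 0.858100, PV = 31.749693
  t = 2.5000: CF_t = 37.000000, DF = 0.825890, PV = 30.557934
  t = 3.0000: CF_t = 1037.000000, DF = 0.794889, PV = 824.300325
Price P = sum_t PV_t = 989.481509
First compute Macaulay numerator sum_t t * PV_t:
  t * PV_t at t = 0.5000: 17.805582
  t * PV_t at t = 1.0000: 34.274461
  t * PV_t at t = 1.5000: 49.481897
  t * PV_t at t = 2.0000: 63.499387
  t * PV_t at t = 2.5000: 76.394835
  t * PV_t at t = 3.0000: 2472.900975
Macaulay duration D = 2714.357136 / 989.481509 = 2.743212
Modified duration = D / (1 + y/m) = 2.743212 / (1 + 0.039000) = 2.640242

Answer: Modified duration = 2.6402
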